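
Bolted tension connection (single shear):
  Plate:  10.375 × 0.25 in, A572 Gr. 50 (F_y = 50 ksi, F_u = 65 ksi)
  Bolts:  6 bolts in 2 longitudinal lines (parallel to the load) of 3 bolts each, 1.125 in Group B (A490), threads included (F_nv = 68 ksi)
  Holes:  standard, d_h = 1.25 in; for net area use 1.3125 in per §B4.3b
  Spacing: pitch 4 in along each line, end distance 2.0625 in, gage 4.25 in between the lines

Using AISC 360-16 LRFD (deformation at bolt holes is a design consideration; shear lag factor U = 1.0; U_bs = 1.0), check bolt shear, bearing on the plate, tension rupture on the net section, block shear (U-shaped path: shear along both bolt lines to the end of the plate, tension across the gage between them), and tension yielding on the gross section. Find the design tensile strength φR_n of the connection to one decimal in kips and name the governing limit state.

94.5 kips (net-section rupture governs)

Bolt shear: A_b = π(1.125)²/4 = 0.99402 in². φR_n = 0.75 × 68 × 0.99402 × 6 × 1 = 304.2 kips.
Bearing (0.25 in plate, F_u = 65 ksi): end bolts L_c = 2.0625 − 1.25/2 = 1.4375, R_n = min(1.2×1.4375×0.25×65, 2.4×1.125×0.25×65) = 28.031 kips/bolt; interior L_c = 4 − 1.25 = 2.75, R_n = 43.875 kips/bolt. φR_n = 0.75 × (2×28.031 + 4×43.875) = 173.7 kips.
Tension rupture (net): A_n = (10.375 − 2×1.3125)×0.25 = 1.9375 in² (U = 1.0, A_e = A_n). φR_n = 0.75 × 65 × 1.9375 = 94.5 kips.
Block shear: shear path 2×[2.0625+2×4] = 2×10.0625 in, A_gv = 5.0313, A_nv = 2×(10.0625 − 2.5×1.3125)×0.25 = 3.3906 in²; tension across gage: (4.25 − 1×1.3125)×0.25 = 0.73438 in². R_n = min(0.6×65×3.3906, 0.6×50×5.0313) + 1.0×65×0.73438 = min(132.23, 150.94) + 47.735 = 179.97 kips. φR_n = 0.75 × 179.97 = 135.0 kips.
Tension yield (gross): A_g = 10.375×0.25 = 2.5938 in². φR_n = 0.90 × 50 × 2.5938 = 116.7 kips.
Governing: min(304.2, 173.7, 94.5, 135.0, 116.7) = 94.5 kips → net-section rupture.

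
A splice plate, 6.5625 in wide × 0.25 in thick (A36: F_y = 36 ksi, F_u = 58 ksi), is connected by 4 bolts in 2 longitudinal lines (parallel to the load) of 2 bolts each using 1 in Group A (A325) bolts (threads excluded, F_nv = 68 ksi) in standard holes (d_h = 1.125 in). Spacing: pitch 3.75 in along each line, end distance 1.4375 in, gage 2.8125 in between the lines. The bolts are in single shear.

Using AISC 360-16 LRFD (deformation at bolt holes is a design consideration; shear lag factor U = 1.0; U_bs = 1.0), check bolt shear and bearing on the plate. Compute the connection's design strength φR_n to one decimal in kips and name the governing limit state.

Bolt shear: A_b = π(1)²/4 = 0.7854 in². φR_n = 0.75 × 68 × 0.7854 × 4 × 1 = 160.2 kips.
Bearing (0.25 in plate, F_u = 58 ksi): end bolts L_c = 1.4375 − 1.125/2 = 0.875, R_n = min(1.2×0.875×0.25×58, 2.4×1×0.25×58) = 15.225 kips/bolt; interior L_c = 3.75 − 1.125 = 2.625, R_n = 34.8 kips/bolt. φR_n = 0.75 × (2×15.225 + 2×34.8) = 75.0 kips.
Governing: min(160.2, 75.0) = 75.0 kips → bearing.

75.0 kips (bearing governs)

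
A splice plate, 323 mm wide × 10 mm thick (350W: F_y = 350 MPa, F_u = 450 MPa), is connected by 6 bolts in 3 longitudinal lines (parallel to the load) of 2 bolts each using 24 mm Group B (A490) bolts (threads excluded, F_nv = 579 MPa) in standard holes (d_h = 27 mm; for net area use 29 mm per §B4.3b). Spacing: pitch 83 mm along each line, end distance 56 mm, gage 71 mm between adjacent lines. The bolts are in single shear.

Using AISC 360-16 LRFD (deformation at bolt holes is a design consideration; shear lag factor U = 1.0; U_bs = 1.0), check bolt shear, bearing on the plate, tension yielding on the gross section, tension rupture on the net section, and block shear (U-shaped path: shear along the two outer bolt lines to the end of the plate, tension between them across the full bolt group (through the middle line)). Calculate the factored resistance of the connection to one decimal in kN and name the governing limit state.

Bolt shear: A_b = π(24)²/4 = 452.39 mm². φR_n = 0.75 × 579 × 452.39 × 6 × 1 = 1178.7 kN.
Bearing (10 mm plate, F_u = 450 MPa): end bolts L_c = 56 − 27/2 = 42.5, R_n = min(1.2×42.5×10×450, 2.4×24×10×450) = 229.5 kN/bolt; interior L_c = 83 − 27 = 56, R_n = 259.2 kN/bolt. φR_n = 0.75 × (3×229.5 + 3×259.2) = 1099.6 kN.
Tension yield (gross): A_g = 323×10 = 3230 mm². φR_n = 0.90 × 350 × 3230 = 1017.5 kN.
Tension rupture (net): A_n = (323 − 3×29)×10 = 2360 mm² (U = 1.0, A_e = A_n). φR_n = 0.75 × 450 × 2360 = 796.5 kN.
Block shear: shear path 2×[56+1×83] = 2×139 mm, A_gv = 2780, A_nv = 2×(139 − 1.5×29)×10 = 1910 mm²; tension across gage: (142 − 2×29)×10 = 840 mm². R_n = min(0.6×450×1910, 0.6×350×2780) + 1.0×450×840 = min(515.7, 583.8) + 378 = 893.7 kN. φR_n = 0.75 × 893.7 = 670.3 kN.
Governing: min(1178.7, 1099.6, 1017.5, 796.5, 670.3) = 670.3 kN → block shear.

670.3 kN (block shear governs)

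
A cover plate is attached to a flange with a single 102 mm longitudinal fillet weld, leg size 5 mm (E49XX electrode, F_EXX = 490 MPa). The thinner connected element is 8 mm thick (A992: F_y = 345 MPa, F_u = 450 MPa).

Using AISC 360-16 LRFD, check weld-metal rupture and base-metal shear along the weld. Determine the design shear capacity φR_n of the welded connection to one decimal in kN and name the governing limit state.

79.5 kN (weld metal governs)

Weld metal: throat = 0.707×5 = 3.535 mm, L = 102 mm. φR_n = 0.75 × 0.6 × 490 × 3.535 × 102 = 79.5 kN.
Base metal shear (8 mm plate): yield φR_n = 1.0×0.6×345×8×102 = 168.9 kN; rupture φR_n = 0.75×0.6×450×8×102 = 165.2 kN; take 165.2 kN (rupture).
Governing: min(79.5, 165.2) = 79.5 kN → weld metal.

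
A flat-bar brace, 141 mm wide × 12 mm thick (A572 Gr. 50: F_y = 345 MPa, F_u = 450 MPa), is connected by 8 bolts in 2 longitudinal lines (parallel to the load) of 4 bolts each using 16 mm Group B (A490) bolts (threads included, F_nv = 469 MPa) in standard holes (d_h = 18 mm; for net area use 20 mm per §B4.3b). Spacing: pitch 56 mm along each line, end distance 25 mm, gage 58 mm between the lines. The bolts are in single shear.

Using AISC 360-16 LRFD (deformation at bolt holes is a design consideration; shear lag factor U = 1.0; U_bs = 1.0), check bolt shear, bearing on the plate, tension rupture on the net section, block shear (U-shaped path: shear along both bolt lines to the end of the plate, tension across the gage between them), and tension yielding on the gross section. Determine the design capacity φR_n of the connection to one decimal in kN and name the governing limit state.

Bolt shear: A_b = π(16)²/4 = 201.06 mm². φR_n = 0.75 × 469 × 201.06 × 8 × 1 = 565.8 kN.
Bearing (12 mm plate, F_u = 450 MPa): end bolts L_c = 25 − 18/2 = 16, R_n = min(1.2×16×12×450, 2.4×16×12×450) = 103.68 kN/bolt; interior L_c = 56 − 18 = 38, R_n = 207.36 kN/bolt. φR_n = 0.75 × (2×103.68 + 6×207.36) = 1088.6 kN.
Tension rupture (net): A_n = (141 − 2×20)×12 = 1212 mm² (U = 1.0, A_e = A_n). φR_n = 0.75 × 450 × 1212 = 409.1 kN.
Block shear: shear path 2×[25+3×56] = 2×193 mm, A_gv = 4632, A_nv = 2×(193 − 3.5×20)×12 = 2952 mm²; tension across gage: (58 − 1×20)×12 = 456 mm². R_n = min(0.6×450×2952, 0.6×345×4632) + 1.0×450×456 = min(797.04, 958.82) + 205.2 = 1002.2 kN. φR_n = 0.75 × 1002.2 = 751.7 kN.
Tension yield (gross): A_g = 141×12 = 1692 mm². φR_n = 0.90 × 345 × 1692 = 525.4 kN.
Governing: min(565.8, 1088.6, 409.1, 751.7, 525.4) = 409.1 kN → net-section rupture.

409.1 kN (net-section rupture governs)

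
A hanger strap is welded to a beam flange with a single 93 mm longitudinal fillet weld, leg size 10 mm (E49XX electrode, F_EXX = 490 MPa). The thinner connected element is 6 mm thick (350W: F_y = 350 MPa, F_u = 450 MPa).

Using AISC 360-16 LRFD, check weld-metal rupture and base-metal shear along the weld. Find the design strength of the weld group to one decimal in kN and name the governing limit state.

113.0 kN (base-metal shear governs)

Weld metal: throat = 0.707×10 = 7.07 mm, L = 93 mm. φR_n = 0.75 × 0.6 × 490 × 7.07 × 93 = 145.0 kN.
Base metal shear (6 mm plate): yield φR_n = 1.0×0.6×350×6×93 = 117.2 kN; rupture φR_n = 0.75×0.6×450×6×93 = 113.0 kN; take 113.0 kN (rupture).
Governing: min(145.0, 113.0) = 113.0 kN → base-metal shear.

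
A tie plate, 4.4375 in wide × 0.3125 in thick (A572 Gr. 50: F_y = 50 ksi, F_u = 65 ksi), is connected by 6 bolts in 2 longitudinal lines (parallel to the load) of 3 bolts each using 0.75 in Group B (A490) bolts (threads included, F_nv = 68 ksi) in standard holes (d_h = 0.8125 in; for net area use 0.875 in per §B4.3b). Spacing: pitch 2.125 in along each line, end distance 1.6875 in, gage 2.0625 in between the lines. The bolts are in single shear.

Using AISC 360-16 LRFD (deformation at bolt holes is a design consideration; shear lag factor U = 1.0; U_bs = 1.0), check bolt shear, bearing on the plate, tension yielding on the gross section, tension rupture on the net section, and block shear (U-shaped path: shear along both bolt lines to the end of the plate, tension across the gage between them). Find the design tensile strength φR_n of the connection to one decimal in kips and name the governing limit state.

Bolt shear: A_b = π(0.75)²/4 = 0.44179 in². φR_n = 0.75 × 68 × 0.44179 × 6 × 1 = 135.2 kips.
Bearing (0.3125 in plate, F_u = 65 ksi): end bolts L_c = 1.6875 − 0.8125/2 = 1.28125, R_n = min(1.2×1.28125×0.3125×65, 2.4×0.75×0.3125×65) = 31.23 kips/bolt; interior L_c = 2.125 − 0.8125 = 1.3125, R_n = 31.992 kips/bolt. φR_n = 0.75 × (2×31.23 + 4×31.992) = 142.8 kips.
Tension yield (gross): A_g = 4.4375×0.3125 = 1.3867 in². φR_n = 0.90 × 50 × 1.3867 = 62.4 kips.
Tension rupture (net): A_n = (4.4375 − 2×0.875)×0.3125 = 0.83984 in² (U = 1.0, A_e = A_n). φR_n = 0.75 × 65 × 0.83984 = 40.9 kips.
Block shear: shear path 2×[1.6875+2×2.125] = 2×5.9375 in, A_gv = 3.7109, A_nv = 2×(5.9375 − 2.5×0.875)×0.3125 = 2.3438 in²; tension across gage: (2.0625 − 1×0.875)×0.3125 = 0.37109 in². R_n = min(0.6×65×2.3438, 0.6×50×3.7109) + 1.0×65×0.37109 = min(91.408, 111.33) + 24.121 = 115.53 kips. φR_n = 0.75 × 115.53 = 86.6 kips.
Governing: min(135.2, 142.8, 62.4, 40.9, 86.6) = 40.9 kips → net-section rupture.

40.9 kips (net-section rupture governs)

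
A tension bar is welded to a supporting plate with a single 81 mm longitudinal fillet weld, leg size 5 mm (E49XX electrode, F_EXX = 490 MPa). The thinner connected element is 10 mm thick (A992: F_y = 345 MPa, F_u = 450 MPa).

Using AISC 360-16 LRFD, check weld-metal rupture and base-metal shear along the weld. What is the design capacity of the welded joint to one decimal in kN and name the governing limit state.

63.1 kN (weld metal governs)

Weld metal: throat = 0.707×5 = 3.535 mm, L = 81 mm. φR_n = 0.75 × 0.6 × 490 × 3.535 × 81 = 63.1 kN.
Base metal shear (10 mm plate): yield φR_n = 1.0×0.6×345×10×81 = 167.7 kN; rupture φR_n = 0.75×0.6×450×10×81 = 164.0 kN; take 164.0 kN (rupture).
Governing: min(63.1, 164.0) = 63.1 kN → weld metal.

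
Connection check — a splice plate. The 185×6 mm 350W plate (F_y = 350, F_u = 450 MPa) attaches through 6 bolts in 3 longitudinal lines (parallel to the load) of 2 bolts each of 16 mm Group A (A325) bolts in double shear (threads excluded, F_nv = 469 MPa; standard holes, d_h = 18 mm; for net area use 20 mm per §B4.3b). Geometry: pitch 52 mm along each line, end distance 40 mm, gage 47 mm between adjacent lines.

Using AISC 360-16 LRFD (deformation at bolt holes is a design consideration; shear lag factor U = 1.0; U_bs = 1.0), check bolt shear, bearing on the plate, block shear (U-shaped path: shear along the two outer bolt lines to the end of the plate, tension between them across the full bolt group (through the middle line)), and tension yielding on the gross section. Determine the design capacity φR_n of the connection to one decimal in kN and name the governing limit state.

Bolt shear: A_b = π(16)²/4 = 201.06 mm². φR_n = 0.75 × 469 × 201.06 × 6 × 2 = 848.7 kN.
Bearing (6 mm plate, F_u = 450 MPa): end bolts L_c = 40 − 18/2 = 31, R_n = min(1.2×31×6×450, 2.4×16×6×450) = 100.44 kN/bolt; interior L_c = 52 − 18 = 34, R_n = 103.68 kN/bolt. φR_n = 0.75 × (3×100.44 + 3×103.68) = 459.3 kN.
Block shear: shear path 2×[40+1×52] = 2×92 mm, A_gv = 1104, A_nv = 2×(92 − 1.5×20)×6 = 744 mm²; tension across gage: (94 − 2×20)×6 = 324 mm². R_n = min(0.6×450×744, 0.6×350×1104) + 1.0×450×324 = min(200.88, 231.84) + 145.8 = 346.68 kN. φR_n = 0.75 × 346.68 = 260.0 kN.
Tension yield (gross): A_g = 185×6 = 1110 mm². φR_n = 0.90 × 350 × 1110 = 349.7 kN.
Governing: min(848.7, 459.3, 260.0, 349.7) = 260.0 kN → block shear.

260.0 kN (block shear governs)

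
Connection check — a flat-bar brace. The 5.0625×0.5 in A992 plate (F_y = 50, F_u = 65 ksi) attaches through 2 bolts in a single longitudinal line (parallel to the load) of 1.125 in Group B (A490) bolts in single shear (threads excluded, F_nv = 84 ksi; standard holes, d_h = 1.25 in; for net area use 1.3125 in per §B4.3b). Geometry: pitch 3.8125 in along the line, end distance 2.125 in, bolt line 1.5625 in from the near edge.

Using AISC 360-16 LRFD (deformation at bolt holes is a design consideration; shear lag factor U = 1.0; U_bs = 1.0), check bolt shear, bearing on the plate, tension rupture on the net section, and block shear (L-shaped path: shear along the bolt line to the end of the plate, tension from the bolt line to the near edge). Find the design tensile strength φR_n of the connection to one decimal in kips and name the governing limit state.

80.1 kips (block shear governs)

Bolt shear: A_b = π(1.125)²/4 = 0.99402 in². φR_n = 0.75 × 84 × 0.99402 × 2 × 1 = 125.2 kips.
Bearing (0.5 in plate, F_u = 65 ksi): end bolts L_c = 2.125 − 1.25/2 = 1.5, R_n = min(1.2×1.5×0.5×65, 2.4×1.125×0.5×65) = 58.5 kips/bolt; interior L_c = 3.8125 − 1.25 = 2.5625, R_n = 87.75 kips/bolt. φR_n = 0.75 × (1×58.5 + 1×87.75) = 109.7 kips.
Tension rupture (net): A_n = (5.0625 − 1×1.3125)×0.5 = 1.875 in² (U = 1.0, A_e = A_n). φR_n = 0.75 × 65 × 1.875 = 91.4 kips.
Block shear: shear path 1×[2.125+1×3.8125] = 1×5.9375 in, A_gv = 2.9688, A_nv = 1×(5.9375 − 1.5×1.3125)×0.5 = 1.9844 in²; tension to near edge: (1.5625 − 0.5×1.3125)×0.5 = 0.45313 in². R_n = min(0.6×65×1.9844, 0.6×50×2.9688) + 1.0×65×0.45313 = min(77.392, 89.064) + 29.453 = 106.85 kips. φR_n = 0.75 × 106.85 = 80.1 kips.
Governing: min(125.2, 109.7, 91.4, 80.1) = 80.1 kips → block shear.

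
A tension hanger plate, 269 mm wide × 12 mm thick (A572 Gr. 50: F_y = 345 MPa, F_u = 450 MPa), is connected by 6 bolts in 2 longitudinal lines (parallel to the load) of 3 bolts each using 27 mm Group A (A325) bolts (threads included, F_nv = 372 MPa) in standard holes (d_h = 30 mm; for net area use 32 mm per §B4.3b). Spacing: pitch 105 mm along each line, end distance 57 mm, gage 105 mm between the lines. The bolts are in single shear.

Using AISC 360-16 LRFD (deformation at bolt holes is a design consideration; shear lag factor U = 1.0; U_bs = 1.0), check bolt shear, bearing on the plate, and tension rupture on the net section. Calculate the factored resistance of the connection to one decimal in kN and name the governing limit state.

Bolt shear: A_b = π(27)²/4 = 572.56 mm². φR_n = 0.75 × 372 × 572.56 × 6 × 1 = 958.5 kN.
Bearing (12 mm plate, F_u = 450 MPa): end bolts L_c = 57 − 30/2 = 42, R_n = min(1.2×42×12×450, 2.4×27×12×450) = 272.16 kN/bolt; interior L_c = 105 − 30 = 75, R_n = 349.92 kN/bolt. φR_n = 0.75 × (2×272.16 + 4×349.92) = 1458.0 kN.
Tension rupture (net): A_n = (269 − 2×32)×12 = 2460 mm² (U = 1.0, A_e = A_n). φR_n = 0.75 × 450 × 2460 = 830.3 kN.
Governing: min(958.5, 1458.0, 830.3) = 830.3 kN → net-section rupture.

830.3 kN (net-section rupture governs)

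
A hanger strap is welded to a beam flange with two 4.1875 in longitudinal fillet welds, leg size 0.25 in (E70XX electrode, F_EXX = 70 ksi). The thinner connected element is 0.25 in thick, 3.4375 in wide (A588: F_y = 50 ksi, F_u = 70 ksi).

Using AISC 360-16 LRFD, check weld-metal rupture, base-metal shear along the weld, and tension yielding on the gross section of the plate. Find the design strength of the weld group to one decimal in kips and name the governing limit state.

Weld metal: throat = 0.707×0.25 = 0.17675 in, L = 2×4.1875 = 8.375 in. φR_n = 0.75 × 0.6 × 70 × 0.17675 × 8.375 = 46.6 kips.
Base metal shear (0.25 in plate): yield φR_n = 1.0×0.6×50×0.25×8.375 = 62.8 kips; rupture φR_n = 0.75×0.6×70×0.25×8.375 = 66.0 kips; take 62.8 kips (yield).
Tension yield (gross): A_g = 3.4375×0.25 = 0.85938 in². φR_n = 0.90 × 50 × 0.85938 = 38.7 kips.
Governing: min(46.6, 62.8, 38.7) = 38.7 kips → gross-section yield.

38.7 kips (gross-section yield governs)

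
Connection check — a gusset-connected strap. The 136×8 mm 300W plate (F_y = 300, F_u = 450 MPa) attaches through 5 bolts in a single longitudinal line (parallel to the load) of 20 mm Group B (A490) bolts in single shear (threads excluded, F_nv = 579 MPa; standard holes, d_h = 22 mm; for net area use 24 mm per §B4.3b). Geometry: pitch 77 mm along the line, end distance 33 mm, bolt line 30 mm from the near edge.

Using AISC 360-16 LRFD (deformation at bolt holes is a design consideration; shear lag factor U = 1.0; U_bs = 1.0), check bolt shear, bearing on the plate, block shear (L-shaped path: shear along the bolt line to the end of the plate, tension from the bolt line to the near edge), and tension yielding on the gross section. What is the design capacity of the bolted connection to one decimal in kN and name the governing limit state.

Bolt shear: A_b = π(20)²/4 = 314.16 mm². φR_n = 0.75 × 579 × 314.16 × 5 × 1 = 682.1 kN.
Bearing (8 mm plate, F_u = 450 MPa): end bolts L_c = 33 − 22/2 = 22, R_n = min(1.2×22×8×450, 2.4×20×8×450) = 95.04 kN/bolt; interior L_c = 77 − 22 = 55, R_n = 172.8 kN/bolt. φR_n = 0.75 × (1×95.04 + 4×172.8) = 589.7 kN.
Block shear: shear path 1×[33+4×77] = 1×341 mm, A_gv = 2728, A_nv = 1×(341 − 4.5×24)×8 = 1864 mm²; tension to near edge: (30 − 0.5×24)×8 = 144 mm². R_n = min(0.6×450×1864, 0.6×300×2728) + 1.0×450×144 = min(503.28, 491.04) + 64.8 = 555.84 kN. φR_n = 0.75 × 555.84 = 416.9 kN.
Tension yield (gross): A_g = 136×8 = 1088 mm². φR_n = 0.90 × 300 × 1088 = 293.8 kN.
Governing: min(682.1, 589.7, 416.9, 293.8) = 293.8 kN → gross-section yield.

293.8 kN (gross-section yield governs)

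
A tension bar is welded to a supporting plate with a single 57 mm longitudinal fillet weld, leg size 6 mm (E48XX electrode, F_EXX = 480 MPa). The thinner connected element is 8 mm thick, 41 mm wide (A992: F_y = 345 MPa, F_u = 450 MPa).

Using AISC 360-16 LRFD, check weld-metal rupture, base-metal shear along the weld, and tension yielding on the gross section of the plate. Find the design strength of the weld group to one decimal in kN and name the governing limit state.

52.2 kN (weld metal governs)

Weld metal: throat = 0.707×6 = 4.242 mm, L = 57 mm. φR_n = 0.75 × 0.6 × 480 × 4.242 × 57 = 52.2 kN.
Base metal shear (8 mm plate): yield φR_n = 1.0×0.6×345×8×57 = 94.4 kN; rupture φR_n = 0.75×0.6×450×8×57 = 92.3 kN; take 92.3 kN (rupture).
Tension yield (gross): A_g = 41×8 = 328 mm². φR_n = 0.90 × 345 × 328 = 101.8 kN.
Governing: min(52.2, 92.3, 101.8) = 52.2 kN → weld metal.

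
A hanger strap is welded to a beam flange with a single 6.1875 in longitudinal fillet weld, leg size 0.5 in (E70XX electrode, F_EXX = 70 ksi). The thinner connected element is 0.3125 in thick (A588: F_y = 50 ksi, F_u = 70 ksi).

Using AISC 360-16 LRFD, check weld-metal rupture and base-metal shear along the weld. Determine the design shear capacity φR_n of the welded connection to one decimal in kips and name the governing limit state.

58.0 kips (base-metal shear governs)

Weld metal: throat = 0.707×0.5 = 0.3535 in, L = 6.1875 in. φR_n = 0.75 × 0.6 × 70 × 0.3535 × 6.1875 = 68.9 kips.
Base metal shear (0.3125 in plate): yield φR_n = 1.0×0.6×50×0.3125×6.1875 = 58.0 kips; rupture φR_n = 0.75×0.6×70×0.3125×6.1875 = 60.9 kips; take 58.0 kips (yield).
Governing: min(68.9, 58.0) = 58.0 kips → base-metal shear.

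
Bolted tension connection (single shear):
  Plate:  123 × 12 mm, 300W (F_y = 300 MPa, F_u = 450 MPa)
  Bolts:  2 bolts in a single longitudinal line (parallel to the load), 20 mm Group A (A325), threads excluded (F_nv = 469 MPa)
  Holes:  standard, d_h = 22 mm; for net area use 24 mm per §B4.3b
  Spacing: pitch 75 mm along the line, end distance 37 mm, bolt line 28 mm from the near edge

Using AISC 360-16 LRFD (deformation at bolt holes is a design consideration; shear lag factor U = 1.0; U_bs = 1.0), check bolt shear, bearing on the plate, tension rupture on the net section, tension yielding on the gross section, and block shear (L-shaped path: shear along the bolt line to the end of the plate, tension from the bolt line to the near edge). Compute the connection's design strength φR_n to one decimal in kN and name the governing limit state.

Bolt shear: A_b = π(20)²/4 = 314.16 mm². φR_n = 0.75 × 469 × 314.16 × 2 × 1 = 221.0 kN.
Bearing (12 mm plate, F_u = 450 MPa): end bolts L_c = 37 − 22/2 = 26, R_n = min(1.2×26×12×450, 2.4×20×12×450) = 168.48 kN/bolt; interior L_c = 75 − 22 = 53, R_n = 259.2 kN/bolt. φR_n = 0.75 × (1×168.48 + 1×259.2) = 320.8 kN.
Tension rupture (net): A_n = (123 − 1×24)×12 = 1188 mm² (U = 1.0, A_e = A_n). φR_n = 0.75 × 450 × 1188 = 401.0 kN.
Tension yield (gross): A_g = 123×12 = 1476 mm². φR_n = 0.90 × 300 × 1476 = 398.5 kN.
Block shear: shear path 1×[37+1×75] = 1×112 mm, A_gv = 1344, A_nv = 1×(112 − 1.5×24)×12 = 912 mm²; tension to near edge: (28 − 0.5×24)×12 = 192 mm². R_n = min(0.6×450×912, 0.6×300×1344) + 1.0×450×192 = min(246.24, 241.92) + 86.4 = 328.32 kN. φR_n = 0.75 × 328.32 = 246.2 kN.
Governing: min(221.0, 320.8, 401.0, 398.5, 246.2) = 221.0 kN → bolt shear.

221.0 kN (bolt shear governs)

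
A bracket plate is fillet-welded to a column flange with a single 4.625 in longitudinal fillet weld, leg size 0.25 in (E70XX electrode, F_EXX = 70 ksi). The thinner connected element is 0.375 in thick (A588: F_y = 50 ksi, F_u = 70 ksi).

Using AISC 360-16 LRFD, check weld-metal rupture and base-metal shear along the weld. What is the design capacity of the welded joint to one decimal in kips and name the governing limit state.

25.8 kips (weld metal governs)

Weld metal: throat = 0.707×0.25 = 0.17675 in, L = 4.625 in. φR_n = 0.75 × 0.6 × 70 × 0.17675 × 4.625 = 25.8 kips.
Base metal shear (0.375 in plate): yield φR_n = 1.0×0.6×50×0.375×4.625 = 52.0 kips; rupture φR_n = 0.75×0.6×70×0.375×4.625 = 54.6 kips; take 52.0 kips (yield).
Governing: min(25.8, 52.0) = 25.8 kips → weld metal.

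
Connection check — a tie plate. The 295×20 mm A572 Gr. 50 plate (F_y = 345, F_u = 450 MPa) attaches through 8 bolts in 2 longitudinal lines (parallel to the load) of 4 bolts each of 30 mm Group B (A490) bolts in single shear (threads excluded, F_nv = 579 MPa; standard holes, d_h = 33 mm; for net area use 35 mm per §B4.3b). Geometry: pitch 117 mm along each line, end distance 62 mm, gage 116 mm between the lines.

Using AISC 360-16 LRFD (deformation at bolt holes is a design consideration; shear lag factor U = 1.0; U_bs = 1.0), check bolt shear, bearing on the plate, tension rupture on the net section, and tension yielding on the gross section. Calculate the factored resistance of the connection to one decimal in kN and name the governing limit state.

1518.8 kN (net-section rupture governs)

Bolt shear: A_b = π(30)²/4 = 706.86 mm². φR_n = 0.75 × 579 × 706.86 × 8 × 1 = 2455.6 kN.
Bearing (20 mm plate, F_u = 450 MPa): end bolts L_c = 62 − 33/2 = 45.5, R_n = min(1.2×45.5×20×450, 2.4×30×20×450) = 491.4 kN/bolt; interior L_c = 117 − 33 = 84, R_n = 648 kN/bolt. φR_n = 0.75 × (2×491.4 + 6×648) = 3653.1 kN.
Tension rupture (net): A_n = (295 − 2×35)×20 = 4500 mm² (U = 1.0, A_e = A_n). φR_n = 0.75 × 450 × 4500 = 1518.8 kN.
Tension yield (gross): A_g = 295×20 = 5900 mm². φR_n = 0.90 × 345 × 5900 = 1832.0 kN.
Governing: min(2455.6, 3653.1, 1518.8, 1832.0) = 1518.8 kN → net-section rupture.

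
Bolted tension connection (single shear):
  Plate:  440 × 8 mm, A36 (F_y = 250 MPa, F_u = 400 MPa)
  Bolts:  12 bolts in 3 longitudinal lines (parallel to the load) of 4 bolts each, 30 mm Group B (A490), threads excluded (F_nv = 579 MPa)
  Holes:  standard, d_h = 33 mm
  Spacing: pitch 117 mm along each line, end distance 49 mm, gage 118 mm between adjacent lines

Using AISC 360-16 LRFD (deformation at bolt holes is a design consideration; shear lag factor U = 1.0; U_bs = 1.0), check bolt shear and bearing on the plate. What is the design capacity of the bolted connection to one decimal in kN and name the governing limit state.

1836.0 kN (bearing governs)

Bolt shear: A_b = π(30)²/4 = 706.86 mm². φR_n = 0.75 × 579 × 706.86 × 12 × 1 = 3683.4 kN.
Bearing (8 mm plate, F_u = 400 MPa): end bolts L_c = 49 − 33/2 = 32.5, R_n = min(1.2×32.5×8×400, 2.4×30×8×400) = 124.8 kN/bolt; interior L_c = 117 − 33 = 84, R_n = 230.4 kN/bolt. φR_n = 0.75 × (3×124.8 + 9×230.4) = 1836.0 kN.
Governing: min(3683.4, 1836.0) = 1836.0 kN → bearing.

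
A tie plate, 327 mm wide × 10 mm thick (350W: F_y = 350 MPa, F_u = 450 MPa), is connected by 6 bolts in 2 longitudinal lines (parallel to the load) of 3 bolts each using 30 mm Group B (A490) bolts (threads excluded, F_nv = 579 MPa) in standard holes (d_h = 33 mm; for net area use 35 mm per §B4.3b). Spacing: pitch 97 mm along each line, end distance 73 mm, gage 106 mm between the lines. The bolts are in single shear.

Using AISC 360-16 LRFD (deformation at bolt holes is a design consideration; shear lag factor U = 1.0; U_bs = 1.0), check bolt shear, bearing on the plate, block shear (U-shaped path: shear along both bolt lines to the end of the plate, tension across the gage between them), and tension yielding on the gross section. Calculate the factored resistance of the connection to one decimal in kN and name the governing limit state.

966.6 kN (block shear governs)

Bolt shear: A_b = π(30)²/4 = 706.86 mm². φR_n = 0.75 × 579 × 706.86 × 6 × 1 = 1841.7 kN.
Bearing (10 mm plate, F_u = 450 MPa): end bolts L_c = 73 − 33/2 = 56.5, R_n = min(1.2×56.5×10×450, 2.4×30×10×450) = 305.1 kN/bolt; interior L_c = 97 − 33 = 64, R_n = 324 kN/bolt. φR_n = 0.75 × (2×305.1 + 4×324) = 1429.7 kN.
Block shear: shear path 2×[73+2×97] = 2×267 mm, A_gv = 5340, A_nv = 2×(267 − 2.5×35)×10 = 3590 mm²; tension across gage: (106 − 1×35)×10 = 710 mm². R_n = min(0.6×450×3590, 0.6×350×5340) + 1.0×450×710 = min(969.3, 1121.4) + 319.5 = 1288.8 kN. φR_n = 0.75 × 1288.8 = 966.6 kN.
Tension yield (gross): A_g = 327×10 = 3270 mm². φR_n = 0.90 × 350 × 3270 = 1030.1 kN.
Governing: min(1841.7, 1429.7, 966.6, 1030.1) = 966.6 kN → block shear.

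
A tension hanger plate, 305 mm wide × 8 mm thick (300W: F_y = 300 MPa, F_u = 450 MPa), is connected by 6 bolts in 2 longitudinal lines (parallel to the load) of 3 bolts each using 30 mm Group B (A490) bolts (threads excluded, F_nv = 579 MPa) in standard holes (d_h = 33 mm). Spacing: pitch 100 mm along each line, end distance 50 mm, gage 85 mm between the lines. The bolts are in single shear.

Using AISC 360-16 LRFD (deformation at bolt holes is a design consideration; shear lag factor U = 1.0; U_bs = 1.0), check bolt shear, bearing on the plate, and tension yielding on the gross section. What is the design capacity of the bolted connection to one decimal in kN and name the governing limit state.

Bolt shear: A_b = π(30)²/4 = 706.86 mm². φR_n = 0.75 × 579 × 706.86 × 6 × 1 = 1841.7 kN.
Bearing (8 mm plate, F_u = 450 MPa): end bolts L_c = 50 − 33/2 = 33.5, R_n = min(1.2×33.5×8×450, 2.4×30×8×450) = 144.72 kN/bolt; interior L_c = 100 − 33 = 67, R_n = 259.2 kN/bolt. φR_n = 0.75 × (2×144.72 + 4×259.2) = 994.7 kN.
Tension yield (gross): A_g = 305×8 = 2440 mm². φR_n = 0.90 × 300 × 2440 = 658.8 kN.
Governing: min(1841.7, 994.7, 658.8) = 658.8 kN → gross-section yield.

658.8 kN (gross-section yield governs)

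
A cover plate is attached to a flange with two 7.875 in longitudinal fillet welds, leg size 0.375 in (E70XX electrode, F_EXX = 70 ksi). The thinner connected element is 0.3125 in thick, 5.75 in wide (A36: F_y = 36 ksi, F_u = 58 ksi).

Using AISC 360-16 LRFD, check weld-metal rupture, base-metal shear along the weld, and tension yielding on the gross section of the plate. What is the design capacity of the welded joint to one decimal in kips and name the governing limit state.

Weld metal: throat = 0.707×0.375 = 0.26513 in, L = 2×7.875 = 15.75 in. φR_n = 0.75 × 0.6 × 70 × 0.26513 × 15.75 = 131.5 kips.
Base metal shear (0.3125 in plate): yield φR_n = 1.0×0.6×36×0.3125×15.75 = 106.3 kips; rupture φR_n = 0.75×0.6×58×0.3125×15.75 = 128.5 kips; take 106.3 kips (yield).
Tension yield (gross): A_g = 5.75×0.3125 = 1.7969 in². φR_n = 0.90 × 36 × 1.7969 = 58.2 kips.
Governing: min(131.5, 106.3, 58.2) = 58.2 kips → gross-section yield.

58.2 kips (gross-section yield governs)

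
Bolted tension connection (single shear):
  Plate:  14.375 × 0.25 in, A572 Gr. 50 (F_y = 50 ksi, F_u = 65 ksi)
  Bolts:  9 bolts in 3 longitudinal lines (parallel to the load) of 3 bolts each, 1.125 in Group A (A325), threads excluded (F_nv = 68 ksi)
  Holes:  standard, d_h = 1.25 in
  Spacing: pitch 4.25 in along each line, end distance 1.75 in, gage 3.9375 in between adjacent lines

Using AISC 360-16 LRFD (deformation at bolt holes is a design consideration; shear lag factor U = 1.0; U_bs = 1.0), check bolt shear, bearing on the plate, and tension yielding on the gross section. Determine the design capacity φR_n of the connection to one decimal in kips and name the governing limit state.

161.7 kips (gross-section yield governs)

Bolt shear: A_b = π(1.125)²/4 = 0.99402 in². φR_n = 0.75 × 68 × 0.99402 × 9 × 1 = 456.3 kips.
Bearing (0.25 in plate, F_u = 65 ksi): end bolts L_c = 1.75 − 1.25/2 = 1.125, R_n = min(1.2×1.125×0.25×65, 2.4×1.125×0.25×65) = 21.938 kips/bolt; interior L_c = 4.25 − 1.25 = 3, R_n = 43.875 kips/bolt. φR_n = 0.75 × (3×21.938 + 6×43.875) = 246.8 kips.
Tension yield (gross): A_g = 14.375×0.25 = 3.5938 in². φR_n = 0.90 × 50 × 3.5938 = 161.7 kips.
Governing: min(456.3, 246.8, 161.7) = 161.7 kips → gross-section yield.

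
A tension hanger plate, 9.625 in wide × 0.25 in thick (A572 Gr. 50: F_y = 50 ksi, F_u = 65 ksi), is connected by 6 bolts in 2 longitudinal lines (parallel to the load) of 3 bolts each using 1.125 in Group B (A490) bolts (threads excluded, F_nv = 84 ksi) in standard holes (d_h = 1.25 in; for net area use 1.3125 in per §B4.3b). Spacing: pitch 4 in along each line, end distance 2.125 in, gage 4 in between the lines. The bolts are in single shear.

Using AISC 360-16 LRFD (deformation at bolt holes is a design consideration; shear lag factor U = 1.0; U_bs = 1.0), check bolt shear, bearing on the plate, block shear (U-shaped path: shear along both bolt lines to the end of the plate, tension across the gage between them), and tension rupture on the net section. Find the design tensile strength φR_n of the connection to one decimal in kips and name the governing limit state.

Bolt shear: A_b = π(1.125)²/4 = 0.99402 in². φR_n = 0.75 × 84 × 0.99402 × 6 × 1 = 375.7 kips.
Bearing (0.25 in plate, F_u = 65 ksi): end bolts L_c = 2.125 − 1.25/2 = 1.5, R_n = min(1.2×1.5×0.25×65, 2.4×1.125×0.25×65) = 29.25 kips/bolt; interior L_c = 4 − 1.25 = 2.75, R_n = 43.875 kips/bolt. φR_n = 0.75 × (2×29.25 + 4×43.875) = 175.5 kips.
Block shear: shear path 2×[2.125+2×4] = 2×10.125 in, A_gv = 5.0625, A_nv = 2×(10.125 − 2.5×1.3125)×0.25 = 3.4219 in²; tension across gage: (4 − 1×1.3125)×0.25 = 0.67188 in². R_n = min(0.6×65×3.4219, 0.6×50×5.0625) + 1.0×65×0.67188 = min(133.45, 151.88) + 43.672 = 177.12 kips. φR_n = 0.75 × 177.12 = 132.8 kips.
Tension rupture (net): A_n = (9.625 − 2×1.3125)×0.25 = 1.75 in² (U = 1.0, A_e = A_n). φR_n = 0.75 × 65 × 1.75 = 85.3 kips.
Governing: min(375.7, 175.5, 132.8, 85.3) = 85.3 kips → net-section rupture.

85.3 kips (net-section rupture governs)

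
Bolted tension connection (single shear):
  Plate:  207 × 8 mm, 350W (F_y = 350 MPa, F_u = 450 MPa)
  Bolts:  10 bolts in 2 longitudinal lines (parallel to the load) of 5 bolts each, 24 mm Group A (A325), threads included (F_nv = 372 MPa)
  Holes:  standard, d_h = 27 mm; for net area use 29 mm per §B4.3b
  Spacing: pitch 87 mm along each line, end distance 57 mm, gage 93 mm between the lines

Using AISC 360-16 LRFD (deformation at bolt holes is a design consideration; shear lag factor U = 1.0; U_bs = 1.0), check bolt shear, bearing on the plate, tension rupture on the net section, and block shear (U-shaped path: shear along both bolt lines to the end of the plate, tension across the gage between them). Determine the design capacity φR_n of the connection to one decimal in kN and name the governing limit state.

402.3 kN (net-section rupture governs)

Bolt shear: A_b = π(24)²/4 = 452.39 mm². φR_n = 0.75 × 372 × 452.39 × 10 × 1 = 1262.2 kN.
Bearing (8 mm plate, F_u = 450 MPa): end bolts L_c = 57 − 27/2 = 43.5, R_n = min(1.2×43.5×8×450, 2.4×24×8×450) = 187.92 kN/bolt; interior L_c = 87 − 27 = 60, R_n = 207.36 kN/bolt. φR_n = 0.75 × (2×187.92 + 8×207.36) = 1526.0 kN.
Tension rupture (net): A_n = (207 − 2×29)×8 = 1192 mm² (U = 1.0, A_e = A_n). φR_n = 0.75 × 450 × 1192 = 402.3 kN.
Block shear: shear path 2×[57+4×87] = 2×405 mm, A_gv = 6480, A_nv = 2×(405 − 4.5×29)×8 = 4392 mm²; tension across gage: (93 − 1×29)×8 = 512 mm². R_n = min(0.6×450×4392, 0.6×350×6480) + 1.0×450×512 = min(1185.8, 1360.8) + 230.4 = 1416.2 kN. φR_n = 0.75 × 1416.2 = 1062.2 kN.
Governing: min(1262.2, 1526.0, 402.3, 1062.2) = 402.3 kN → net-section rupture.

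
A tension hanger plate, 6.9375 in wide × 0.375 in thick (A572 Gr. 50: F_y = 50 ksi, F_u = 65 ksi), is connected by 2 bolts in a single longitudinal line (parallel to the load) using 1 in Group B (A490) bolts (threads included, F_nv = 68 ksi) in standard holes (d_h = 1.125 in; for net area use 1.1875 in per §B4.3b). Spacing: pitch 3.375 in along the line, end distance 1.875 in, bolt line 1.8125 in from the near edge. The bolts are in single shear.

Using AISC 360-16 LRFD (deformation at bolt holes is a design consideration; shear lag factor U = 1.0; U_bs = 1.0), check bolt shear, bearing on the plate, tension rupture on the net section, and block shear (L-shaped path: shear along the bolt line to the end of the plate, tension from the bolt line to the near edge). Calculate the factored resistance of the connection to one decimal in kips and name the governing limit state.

Bolt shear: A_b = π(1)²/4 = 0.7854 in². φR_n = 0.75 × 68 × 0.7854 × 2 × 1 = 80.1 kips.
Bearing (0.375 in plate, F_u = 65 ksi): end bolts L_c = 1.875 − 1.125/2 = 1.3125, R_n = min(1.2×1.3125×0.375×65, 2.4×1×0.375×65) = 38.391 kips/bolt; interior L_c = 3.375 − 1.125 = 2.25, R_n = 58.5 kips/bolt. φR_n = 0.75 × (1×38.391 + 1×58.5) = 72.7 kips.
Tension rupture (net): A_n = (6.9375 − 1×1.1875)×0.375 = 2.1563 in² (U = 1.0, A_e = A_n). φR_n = 0.75 × 65 × 2.1563 = 105.1 kips.
Block shear: shear path 1×[1.875+1×3.375] = 1×5.25 in, A_gv = 1.9688, A_nv = 1×(5.25 − 1.5×1.1875)×0.375 = 1.3008 in²; tension to near edge: (1.8125 − 0.5×1.1875)×0.375 = 0.45703 in². R_n = min(0.6×65×1.3008, 0.6×50×1.9688) + 1.0×65×0.45703 = min(50.731, 59.064) + 29.707 = 80.438 kips. φR_n = 0.75 × 80.438 = 60.3 kips.
Governing: min(80.1, 72.7, 105.1, 60.3) = 60.3 kips → block shear.

60.3 kips (block shear governs)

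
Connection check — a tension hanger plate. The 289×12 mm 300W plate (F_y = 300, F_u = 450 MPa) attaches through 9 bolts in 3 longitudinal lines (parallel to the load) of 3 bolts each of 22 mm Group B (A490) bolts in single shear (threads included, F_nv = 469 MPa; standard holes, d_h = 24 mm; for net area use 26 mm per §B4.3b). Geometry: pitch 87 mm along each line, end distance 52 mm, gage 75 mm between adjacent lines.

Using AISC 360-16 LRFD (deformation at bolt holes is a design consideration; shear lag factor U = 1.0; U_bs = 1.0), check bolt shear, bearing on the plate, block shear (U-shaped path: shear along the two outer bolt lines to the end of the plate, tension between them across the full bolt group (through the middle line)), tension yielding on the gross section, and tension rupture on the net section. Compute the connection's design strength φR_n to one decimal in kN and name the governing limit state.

854.6 kN (net-section rupture governs)

Bolt shear: A_b = π(22)²/4 = 380.13 mm². φR_n = 0.75 × 469 × 380.13 × 9 × 1 = 1203.4 kN.
Bearing (12 mm plate, F_u = 450 MPa): end bolts L_c = 52 − 24/2 = 40, R_n = min(1.2×40×12×450, 2.4×22×12×450) = 259.2 kN/bolt; interior L_c = 87 − 24 = 63, R_n = 285.12 kN/bolt. φR_n = 0.75 × (3×259.2 + 6×285.12) = 1866.2 kN.
Block shear: shear path 2×[52+2×87] = 2×226 mm, A_gv = 5424, A_nv = 2×(226 − 2.5×26)×12 = 3864 mm²; tension across gage: (150 − 2×26)×12 = 1176 mm². R_n = min(0.6×450×3864, 0.6×300×5424) + 1.0×450×1176 = min(1043.3, 976.32) + 529.2 = 1505.5 kN. φR_n = 0.75 × 1505.5 = 1129.1 kN.
Tension yield (gross): A_g = 289×12 = 3468 mm². φR_n = 0.90 × 300 × 3468 = 936.4 kN.
Tension rupture (net): A_n = (289 − 3×26)×12 = 2532 mm² (U = 1.0, A_e = A_n). φR_n = 0.75 × 450 × 2532 = 854.6 kN.
Governing: min(1203.4, 1866.2, 1129.1, 936.4, 854.6) = 854.6 kN → net-section rupture.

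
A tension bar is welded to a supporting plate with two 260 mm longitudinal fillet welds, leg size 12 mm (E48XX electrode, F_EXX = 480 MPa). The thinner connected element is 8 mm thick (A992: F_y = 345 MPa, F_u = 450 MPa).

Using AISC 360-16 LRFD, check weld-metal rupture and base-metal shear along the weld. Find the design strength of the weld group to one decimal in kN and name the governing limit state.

842.4 kN (base-metal shear governs)

Weld metal: throat = 0.707×12 = 8.484 mm, L = 2×260 = 520 mm. φR_n = 0.75 × 0.6 × 480 × 8.484 × 520 = 952.9 kN.
Base metal shear (8 mm plate): yield φR_n = 1.0×0.6×345×8×520 = 861.1 kN; rupture φR_n = 0.75×0.6×450×8×520 = 842.4 kN; take 842.4 kN (rupture).
Governing: min(952.9, 842.4) = 842.4 kN → base-metal shear.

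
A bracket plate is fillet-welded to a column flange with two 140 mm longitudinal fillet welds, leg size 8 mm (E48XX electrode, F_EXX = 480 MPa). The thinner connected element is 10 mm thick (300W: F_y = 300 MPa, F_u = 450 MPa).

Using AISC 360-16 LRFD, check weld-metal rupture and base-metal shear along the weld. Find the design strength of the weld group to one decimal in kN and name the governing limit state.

342.1 kN (weld metal governs)

Weld metal: throat = 0.707×8 = 5.656 mm, L = 2×140 = 280 mm. φR_n = 0.75 × 0.6 × 480 × 5.656 × 280 = 342.1 kN.
Base metal shear (10 mm plate): yield φR_n = 1.0×0.6×300×10×280 = 504.0 kN; rupture φR_n = 0.75×0.6×450×10×280 = 567.0 kN; take 504.0 kN (yield).
Governing: min(342.1, 504.0) = 342.1 kN → weld metal.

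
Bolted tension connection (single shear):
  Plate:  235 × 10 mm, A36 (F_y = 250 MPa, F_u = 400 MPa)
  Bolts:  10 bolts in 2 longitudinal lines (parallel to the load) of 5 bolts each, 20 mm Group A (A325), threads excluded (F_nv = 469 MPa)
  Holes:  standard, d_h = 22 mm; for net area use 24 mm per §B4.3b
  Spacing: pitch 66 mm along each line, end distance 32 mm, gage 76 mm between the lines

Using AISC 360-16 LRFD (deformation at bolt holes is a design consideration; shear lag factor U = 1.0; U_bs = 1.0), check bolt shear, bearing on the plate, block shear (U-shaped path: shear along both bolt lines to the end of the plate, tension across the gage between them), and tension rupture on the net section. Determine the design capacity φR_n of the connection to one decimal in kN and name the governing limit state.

561.0 kN (net-section rupture governs)

Bolt shear: A_b = π(20)²/4 = 314.16 mm². φR_n = 0.75 × 469 × 314.16 × 10 × 1 = 1105.1 kN.
Bearing (10 mm plate, F_u = 400 MPa): end bolts L_c = 32 − 22/2 = 21, R_n = min(1.2×21×10×400, 2.4×20×10×400) = 100.8 kN/bolt; interior L_c = 66 − 22 = 44, R_n = 192 kN/bolt. φR_n = 0.75 × (2×100.8 + 8×192) = 1303.2 kN.
Block shear: shear path 2×[32+4×66] = 2×296 mm, A_gv = 5920, A_nv = 2×(296 − 4.5×24)×10 = 3760 mm²; tension across gage: (76 − 1×24)×10 = 520 mm². R_n = min(0.6×400×3760, 0.6×250×5920) + 1.0×400×520 = min(902.4, 888) + 208 = 1096 kN. φR_n = 0.75 × 1096 = 822.0 kN.
Tension rupture (net): A_n = (235 − 2×24)×10 = 1870 mm² (U = 1.0, A_e = A_n). φR_n = 0.75 × 400 × 1870 = 561.0 kN.
Governing: min(1105.1, 1303.2, 822.0, 561.0) = 561.0 kN → net-section rupture.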